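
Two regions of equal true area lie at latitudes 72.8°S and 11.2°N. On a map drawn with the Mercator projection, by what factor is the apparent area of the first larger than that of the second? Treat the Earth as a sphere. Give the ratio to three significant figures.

Mercator areal scale is sec²φ.
At 72.8°: sec²(72.8°) = 1/0.2957² = 11.44.
At 11.2°: sec²(11.2°) = 1/0.9810² = 1.039.
Ratio = 11.44/1.039 = cos²(11.2°)/cos²(72.8°) ≈ 11.0.

11.0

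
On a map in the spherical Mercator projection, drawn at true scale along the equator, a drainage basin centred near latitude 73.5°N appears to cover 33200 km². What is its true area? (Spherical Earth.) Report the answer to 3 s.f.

For Mercator, h = k = sec φ (a conformal cylindrical projection has a single point scale, 1/cos φ).
Areal scale = k² = sec²φ = 1/cos²(73.5°) = 1/0.2840² = 12.40.
True area = apparent / (areal scale) = 33200 / 12.40 ≈ 2680 km².

2680 km²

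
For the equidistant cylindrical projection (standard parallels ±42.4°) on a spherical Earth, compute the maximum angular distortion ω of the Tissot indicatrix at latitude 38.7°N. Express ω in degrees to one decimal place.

3.2°

In the equirectangular projection with standard parallel φ₀ = 42.4° (x = Rλ cos φ₀, y = Rφ), meridians are true-scale (h = 1) and the parallel scale is k = cos φ₀ / cos φ.
At 38.7°: h = 1.000, k = 0.9462; principal scales a = 1.000, b = 0.9462.
sin(ω/2) = (a − b)/(a + b) = 0.05378/1.946 = 0.02764, so ω = 2 arcsin(0.02764) ≈ 3.2°.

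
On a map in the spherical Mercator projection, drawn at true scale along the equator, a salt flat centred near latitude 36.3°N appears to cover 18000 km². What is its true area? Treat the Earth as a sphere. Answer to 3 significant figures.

11700 km²

The Mercator projection is conformal; its linear scale factor is the same in every direction and equals sec φ = 1/cos φ.
Areal scale = k² = sec²φ = 1/cos²(36.3°) = 1/0.8059² = 1.540.
True area = apparent / (areal scale) = 18000 / 1.540 ≈ 11700 km².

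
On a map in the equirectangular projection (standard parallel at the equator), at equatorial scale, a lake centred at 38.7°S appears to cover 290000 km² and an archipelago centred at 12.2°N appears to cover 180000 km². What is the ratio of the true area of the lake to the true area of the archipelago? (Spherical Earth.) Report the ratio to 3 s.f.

1.29

On the plate carrée, areal scale = h·k = 1 × sec φ, so true area = apparent × cos φ.
True area of lake: 290000 × cos(38.7°) = 290000 × 0.7804 = 226300 km².
True area of archipelago: 180000 × cos(12.2°) = 180000 × 0.9774 = 175900 km².
Ratio = 226300 / 175900 ≈ 1.29.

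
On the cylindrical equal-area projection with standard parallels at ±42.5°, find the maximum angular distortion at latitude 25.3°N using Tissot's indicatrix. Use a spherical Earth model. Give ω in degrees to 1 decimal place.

23.2°

Cylindrical equal-area (φ₀ = 42.5°): h = cos φ / cos 42.5° along meridians, k = cos 42.5° / cos φ along parallels; h·k = 1.
At 25.3°: h = 1.226, k = 0.8155; principal scales a = 1.226, b = 0.8155.
sin(ω/2) = (a − b)/(a + b) = 0.4107/2.042 = 0.2012, so ω = 2 arcsin(0.2012) ≈ 23.2°.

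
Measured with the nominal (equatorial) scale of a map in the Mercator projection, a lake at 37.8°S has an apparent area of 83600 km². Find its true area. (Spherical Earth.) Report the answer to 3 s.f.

Mercator is conformal, so the point scale is isotropic: h = k = sec φ = 1/cos φ.
Areal scale = k² = sec²φ = 1/cos²(37.8°) = 1/0.7902² = 1.602.
True area = apparent / (areal scale) = 83600 / 1.602 ≈ 52200 km².

52200 km²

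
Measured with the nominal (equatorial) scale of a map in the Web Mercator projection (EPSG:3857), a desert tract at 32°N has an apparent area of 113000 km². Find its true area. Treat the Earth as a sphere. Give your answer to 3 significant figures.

For Mercator, h = k = sec φ (a conformal cylindrical projection has a single point scale, 1/cos φ).
Areal scale = k² = sec²φ = 1/cos²(32°) = 1/0.8480² = 1.390.
True area = apparent / (areal scale) = 113000 / 1.390 ≈ 81300 km².

81300 km²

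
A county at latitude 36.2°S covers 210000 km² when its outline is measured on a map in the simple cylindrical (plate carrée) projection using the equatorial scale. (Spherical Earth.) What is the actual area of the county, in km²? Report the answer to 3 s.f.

169000 km²

In the plate carrée (x = Rλ, y = Rφ), meridians are true-scale (h = 1) and parallels are stretched by k = sec φ.
Areal scale = h·k = 1 × sec φ; at 36.2°, h = 1.000, k = 1.239, so h·k = 1.239.
True area = apparent / (areal scale) = 210000 / 1.239 ≈ 169000 km².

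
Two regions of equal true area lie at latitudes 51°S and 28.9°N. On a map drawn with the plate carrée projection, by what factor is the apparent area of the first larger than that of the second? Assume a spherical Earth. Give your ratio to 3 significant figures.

In the plate carrée (x = Rλ, y = Rφ), meridians are true-scale (h = 1) and parallels are stretched by k = sec φ.
Areal scale at 51°: h·k = 1.000 × 1.589 = 1.589.
Areal scale at 28.9°: h·k = 1.000 × 1.142 = 1.142.
Ratio = 1.589/1.142 ≈ 1.39.

1.39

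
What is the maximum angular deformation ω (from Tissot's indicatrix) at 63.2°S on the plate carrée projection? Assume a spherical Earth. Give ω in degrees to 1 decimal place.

44.5°

For the equirectangular projection with φ₀ = 0 (plate carrée), h = 1 along meridians and k = sec φ along parallels.
At 63.2°: h = 1.000, k = 2.218; principal scales a = 2.218, b = 1.000.
sin(ω/2) = (a − b)/(a + b) = 1.218/3.218 = 0.3785, so ω = 2 arcsin(0.3785) ≈ 44.5°.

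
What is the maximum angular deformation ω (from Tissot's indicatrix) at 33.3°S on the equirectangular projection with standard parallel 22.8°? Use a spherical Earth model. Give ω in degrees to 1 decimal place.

With standard parallel φ₀ = 22.8°, the equirectangular projection gives x = Rλ cos φ₀, y = Rφ, so h = 1 and k = cos 22.8° / cos φ.
At 33.3°: h = 1.000, k = 1.103; principal scales a = 1.103, b = 1.000.
sin(ω/2) = (a − b)/(a + b) = 0.1030/2.103 = 0.04896, so ω = 2 arcsin(0.04896) ≈ 5.6°.

5.6°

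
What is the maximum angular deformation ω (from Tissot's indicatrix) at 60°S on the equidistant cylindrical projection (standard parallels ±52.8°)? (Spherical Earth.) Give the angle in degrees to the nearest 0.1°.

The equidistant cylindrical projection with φ₀ = 52.8° has h = 1 (meridians true) and k = cos φ₀ / cos φ along parallels.
At 60°: h = 1.000, k = 1.209; principal scales a = 1.209, b = 1.000.
sin(ω/2) = (a − b)/(a + b) = 0.2092/2.209 = 0.09469, so ω = 2 arcsin(0.09469) ≈ 10.9°.

10.9°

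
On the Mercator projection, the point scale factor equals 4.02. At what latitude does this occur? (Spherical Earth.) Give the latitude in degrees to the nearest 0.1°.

Mercator scale is k = sec φ = 1/cos φ.
1/cos φ = 4.02  ⇒  cos φ = 0.2488  ⇒  φ = arccos(0.2488) ≈ 75.6°.

75.6°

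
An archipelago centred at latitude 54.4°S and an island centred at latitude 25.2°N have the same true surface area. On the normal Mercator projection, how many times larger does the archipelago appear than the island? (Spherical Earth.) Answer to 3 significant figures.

2.42

On Mercator, area is exaggerated by sec²φ = 1/cos²φ.
At 54.4°: sec²(54.4°) = 1/0.5821² = 2.951.
At 25.2°: sec²(25.2°) = 1/0.9048² = 1.221.
Ratio = 2.951/1.221 = cos²(25.2°)/cos²(54.4°) ≈ 2.42.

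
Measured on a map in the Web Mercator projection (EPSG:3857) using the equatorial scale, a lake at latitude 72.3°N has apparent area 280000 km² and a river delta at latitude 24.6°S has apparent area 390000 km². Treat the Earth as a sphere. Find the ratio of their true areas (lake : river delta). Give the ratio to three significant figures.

Mercator's areal exaggeration is sec²φ; hence true area = (apparent area) · cos²φ.
True area of lake: 280000 × cos²(72.3°) = 280000 × 0.09244 = 25880 km².
True area of river delta: 390000 × cos²(24.6°) = 390000 × 0.8267 = 322400 km².
Ratio = 25880 / 322400 ≈ 0.0803.

0.0803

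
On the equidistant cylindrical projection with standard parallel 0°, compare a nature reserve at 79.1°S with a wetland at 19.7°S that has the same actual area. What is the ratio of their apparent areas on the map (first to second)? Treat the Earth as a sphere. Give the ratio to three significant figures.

4.98

Plate carrée maps x = Rλ, y = Rφ. The meridian scale is h = 1 and the parallel scale is k = 1/cos φ = sec φ.
Areal scale at 79.1°: h·k = 1.000 × 5.288 = 5.288.
Areal scale at 19.7°: h·k = 1.000 × 1.062 = 1.062.
Ratio = 5.288/1.062 ≈ 4.98.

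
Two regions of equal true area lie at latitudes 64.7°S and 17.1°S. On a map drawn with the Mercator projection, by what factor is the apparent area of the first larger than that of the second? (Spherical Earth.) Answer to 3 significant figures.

5.00

On Mercator, area is exaggerated by sec²φ = 1/cos²φ.
At 64.7°: sec²(64.7°) = 1/0.4274² = 5.475.
At 17.1°: sec²(17.1°) = 1/0.9558² = 1.095.
Ratio = 5.475/1.095 = cos²(17.1°)/cos²(64.7°) ≈ 5.00.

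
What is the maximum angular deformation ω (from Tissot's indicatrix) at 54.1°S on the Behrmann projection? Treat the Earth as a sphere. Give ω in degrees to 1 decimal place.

Behrmann is a cylindrical equal-area projection with standard parallels at ±30°. Cylindrical equal-area (φ₀ = 30°): h = cos φ / cos 30° along meridians, k = cos 30° / cos φ along parallels; h·k = 1.
At 54.1°: h = 0.6771, k = 1.477; principal scales a = 1.477, b = 0.6771.
sin(ω/2) = (a − b)/(a + b) = 0.7998/2.154 = 0.3713, so ω = 2 arcsin(0.3713) ≈ 43.6°.

43.6°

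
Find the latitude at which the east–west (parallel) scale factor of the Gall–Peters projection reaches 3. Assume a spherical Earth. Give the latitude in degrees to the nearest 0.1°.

76.4°

Gall–Peters is a cylindrical equal-area projection with standard parallels at ±45°. For cylindrical equal-area with standard parallel φ₀, h = cos φ / cos φ₀ and k = cos φ₀ / cos φ, so h·k = 1.
k = cos φ₀ / cos φ = 3  ⇒  cos φ = cos 45° / 3 = 0.2357.
φ = arccos(0.2357) ≈ 76.4°.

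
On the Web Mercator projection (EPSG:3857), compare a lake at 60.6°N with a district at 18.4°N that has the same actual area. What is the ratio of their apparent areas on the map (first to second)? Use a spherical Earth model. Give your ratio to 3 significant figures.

3.74

Mercator is conformal with k = sec φ, so areal scale = k² = sec²φ.
At 60.6°: sec²(60.6°) = 1/0.4909² = 4.150.
At 18.4°: sec²(18.4°) = 1/0.9489² = 1.111.
Ratio = 4.150/1.111 = cos²(18.4°)/cos²(60.6°) ≈ 3.74.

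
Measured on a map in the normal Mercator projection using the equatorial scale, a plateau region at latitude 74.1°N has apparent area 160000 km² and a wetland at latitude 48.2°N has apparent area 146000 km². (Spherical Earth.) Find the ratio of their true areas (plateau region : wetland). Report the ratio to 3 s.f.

0.185

Mercator's areal exaggeration is sec²φ; hence true area = (apparent area) · cos²φ.
True area of plateau region: 160000 × cos²(74.1°) = 160000 × 0.07505 = 12010 km².
True area of wetland: 146000 × cos²(48.2°) = 146000 × 0.4443 = 64860 km².
Ratio = 12010 / 64860 ≈ 0.185.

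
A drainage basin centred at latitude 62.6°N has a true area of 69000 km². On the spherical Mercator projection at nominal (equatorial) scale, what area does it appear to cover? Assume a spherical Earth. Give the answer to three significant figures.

326000 km²

For Mercator, h = k = sec φ (a conformal cylindrical projection has a single point scale, 1/cos φ).
Areal scale = k² = sec²φ = 1/cos²(62.6°) = 1/0.4602² = 4.722.
Apparent area = 69000 × 4.722 ≈ 326000 km².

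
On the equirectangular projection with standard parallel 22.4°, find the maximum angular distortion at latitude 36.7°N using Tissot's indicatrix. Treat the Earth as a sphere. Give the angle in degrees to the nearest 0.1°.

The equidistant cylindrical projection with φ₀ = 22.4° has h = 1 (meridians true) and k = cos φ₀ / cos φ along parallels.
At 36.7°: h = 1.000, k = 1.153; principal scales a = 1.153, b = 1.000.
sin(ω/2) = (a − b)/(a + b) = 0.1531/2.153 = 0.07112, so ω = 2 arcsin(0.07112) ≈ 8.2°.

8.2°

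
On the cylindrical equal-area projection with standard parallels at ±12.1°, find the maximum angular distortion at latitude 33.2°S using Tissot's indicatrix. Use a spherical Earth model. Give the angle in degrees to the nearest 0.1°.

For cylindrical equal-area with standard parallel φ₀, h = cos φ / cos φ₀ and k = cos φ₀ / cos φ, so h·k = 1.
At 33.2°: h = 0.8558, k = 1.169; principal scales a = 1.169, b = 0.8558.
sin(ω/2) = (a − b)/(a + b) = 0.3128/2.024 = 0.1545, so ω = 2 arcsin(0.1545) ≈ 17.8°.

17.8°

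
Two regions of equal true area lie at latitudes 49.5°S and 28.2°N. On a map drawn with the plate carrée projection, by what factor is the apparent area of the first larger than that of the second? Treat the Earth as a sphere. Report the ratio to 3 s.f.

In the plate carrée (x = Rλ, y = Rφ), meridians are true-scale (h = 1) and parallels are stretched by k = sec φ.
Areal scale at 49.5°: h·k = 1.000 × 1.540 = 1.540.
Areal scale at 28.2°: h·k = 1.000 × 1.135 = 1.135.
Ratio = 1.540/1.135 ≈ 1.36.

1.36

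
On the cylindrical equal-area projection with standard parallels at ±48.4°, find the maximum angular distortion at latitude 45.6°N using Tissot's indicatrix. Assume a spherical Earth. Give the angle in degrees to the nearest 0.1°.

Cylindrical equal-area (φ₀ = 48.4°): h = cos φ / cos 48.4° along meridians, k = cos 48.4° / cos φ along parallels; h·k = 1.
At 45.6°: h = 1.054, k = 0.9489; principal scales a = 1.054, b = 0.9489.
sin(ω/2) = (a − b)/(a + b) = 0.1049/2.003 = 0.05238, so ω = 2 arcsin(0.05238) ≈ 6.0°.

6.0°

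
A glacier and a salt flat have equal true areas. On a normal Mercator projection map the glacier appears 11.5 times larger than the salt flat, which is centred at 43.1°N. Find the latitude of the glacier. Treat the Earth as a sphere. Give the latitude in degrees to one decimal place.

77.6°

On Mercator, (apparent₁)/(apparent₂) = sec²φ₁ / sec²φ₂ when true areas are equal.
cos²φ₂ / cos²φ₁ = 11.5  ⇒  cos φ₁ = cos 43.1° / √11.5 = 0.7302/3.391 = 0.2153.
φ₁ = arccos(0.2153) ≈ 77.6°.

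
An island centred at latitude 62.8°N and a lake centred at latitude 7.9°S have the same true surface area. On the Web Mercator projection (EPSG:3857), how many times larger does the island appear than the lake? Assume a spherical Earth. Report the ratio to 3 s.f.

4.70

Mercator is conformal with k = sec φ, so areal scale = k² = sec²φ.
At 62.8°: sec²(62.8°) = 1/0.4571² = 4.786.
At 7.9°: sec²(7.9°) = 1/0.9905² = 1.019.
Ratio = 4.786/1.019 = cos²(7.9°)/cos²(62.8°) ≈ 4.70.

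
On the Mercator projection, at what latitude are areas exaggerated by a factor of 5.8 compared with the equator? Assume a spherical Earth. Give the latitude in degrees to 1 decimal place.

65.5°

Mercator areal scale is sec²φ.
sec²φ = 5.8  ⇒  cos²φ = 0.1724  ⇒  cos φ = 0.4152.
φ = arccos(0.4152) ≈ 65.5°.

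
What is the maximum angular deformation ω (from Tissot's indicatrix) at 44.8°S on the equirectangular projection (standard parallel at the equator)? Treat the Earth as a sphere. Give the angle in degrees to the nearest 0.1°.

In the plate carrée (x = Rλ, y = Rφ), meridians are true-scale (h = 1) and parallels are stretched by k = sec φ.
At 44.8°: h = 1.000, k = 1.409; principal scales a = 1.409, b = 1.000.
sin(ω/2) = (a − b)/(a + b) = 0.4093/2.409 = 0.1699, so ω = 2 arcsin(0.1699) ≈ 19.6°.

19.6°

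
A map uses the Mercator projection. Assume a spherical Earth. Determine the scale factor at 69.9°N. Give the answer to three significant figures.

2.91

The Mercator projection is conformal; its linear scale factor is the same in every direction and equals sec φ = 1/cos φ.
k = 1/cos 69.9° = 1/0.3437 = 2.910.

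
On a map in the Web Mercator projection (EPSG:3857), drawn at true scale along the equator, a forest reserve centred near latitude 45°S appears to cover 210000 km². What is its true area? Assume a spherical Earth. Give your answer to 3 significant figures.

105000 km²

For Mercator, h = k = sec φ (a conformal cylindrical projection has a single point scale, 1/cos φ).
Areal scale = k² = sec²φ = 1/cos²(45°) = 1/0.7071² = 2.000.
True area = apparent / (areal scale) = 210000 / 2.000 ≈ 105000 km².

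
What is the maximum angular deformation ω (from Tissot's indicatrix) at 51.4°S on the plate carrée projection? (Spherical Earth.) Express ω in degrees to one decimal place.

26.8°

For the equirectangular projection with φ₀ = 0 (plate carrée), h = 1 along meridians and k = sec φ along parallels.
At 51.4°: h = 1.000, k = 1.603; principal scales a = 1.603, b = 1.000.
sin(ω/2) = (a − b)/(a + b) = 0.6029/2.603 = 0.2316, so ω = 2 arcsin(0.2316) ≈ 26.8°.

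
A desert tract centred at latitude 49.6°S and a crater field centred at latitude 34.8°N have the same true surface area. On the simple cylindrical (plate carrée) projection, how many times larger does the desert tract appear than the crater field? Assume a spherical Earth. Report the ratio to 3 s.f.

1.27

In the plate carrée (x = Rλ, y = Rφ), meridians are true-scale (h = 1) and parallels are stretched by k = sec φ.
Areal scale at 49.6°: h·k = 1.000 × 1.543 = 1.543.
Areal scale at 34.8°: h·k = 1.000 × 1.218 = 1.218.
Ratio = 1.543/1.218 ≈ 1.27.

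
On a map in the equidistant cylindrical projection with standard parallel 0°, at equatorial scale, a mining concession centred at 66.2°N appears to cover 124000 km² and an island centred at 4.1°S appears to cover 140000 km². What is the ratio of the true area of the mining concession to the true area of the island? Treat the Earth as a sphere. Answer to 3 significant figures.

On the plate carrée, areal scale = h·k = 1 × sec φ, so true area = apparent × cos φ.
True area of mining concession: 124000 × cos(66.2°) = 124000 × 0.4035 = 50040 km².
True area of island: 140000 × cos(4.1°) = 140000 × 0.9974 = 139600 km².
Ratio = 50040 / 139600 ≈ 0.358.

0.358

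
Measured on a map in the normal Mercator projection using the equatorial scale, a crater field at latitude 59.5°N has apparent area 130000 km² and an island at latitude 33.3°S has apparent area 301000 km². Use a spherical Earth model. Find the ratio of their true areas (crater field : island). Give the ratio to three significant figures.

0.159

On Mercator the areal scale is sec²φ, so true area = apparent × cos²φ.
True area of crater field: 130000 × cos²(59.5°) = 130000 × 0.2576 = 33490 km².
True area of island: 301000 × cos²(33.3°) = 301000 × 0.6986 = 210300 km².
Ratio = 33490 / 210300 ≈ 0.159.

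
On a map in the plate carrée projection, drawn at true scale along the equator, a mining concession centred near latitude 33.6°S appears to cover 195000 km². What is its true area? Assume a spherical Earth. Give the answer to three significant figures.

162000 km²

In the plate carrée (x = Rλ, y = Rφ), meridians are true-scale (h = 1) and parallels are stretched by k = sec φ.
Areal scale = h·k = 1 × sec φ; at 33.6°, h = 1.000, k = 1.201, so h·k = 1.201.
True area = apparent / (areal scale) = 195000 / 1.201 ≈ 162000 km².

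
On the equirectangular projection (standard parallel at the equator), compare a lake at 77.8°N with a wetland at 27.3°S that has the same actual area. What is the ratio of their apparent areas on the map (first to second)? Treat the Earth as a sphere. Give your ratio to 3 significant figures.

4.20

In the plate carrée (x = Rλ, y = Rφ), meridians are true-scale (h = 1) and parallels are stretched by k = sec φ.
Areal scale at 77.8°: h·k = 1.000 × 4.732 = 4.732.
Areal scale at 27.3°: h·k = 1.000 × 1.125 = 1.125.
Ratio = 4.732/1.125 ≈ 4.20.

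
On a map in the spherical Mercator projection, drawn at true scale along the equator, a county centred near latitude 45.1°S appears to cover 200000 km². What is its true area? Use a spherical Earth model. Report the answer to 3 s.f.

For Mercator, h = k = sec φ (a conformal cylindrical projection has a single point scale, 1/cos φ).
Areal scale = k² = sec²φ = 1/cos²(45.1°) = 1/0.7059² = 2.007.
True area = apparent / (areal scale) = 200000 / 2.007 ≈ 99700 km².

99700 km²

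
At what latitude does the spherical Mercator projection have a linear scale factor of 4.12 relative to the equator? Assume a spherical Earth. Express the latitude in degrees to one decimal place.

Mercator scale is k = sec φ = 1/cos φ.
1/cos φ = 4.12  ⇒  cos φ = 0.2427  ⇒  φ = arccos(0.2427) ≈ 76.0°.

76.0°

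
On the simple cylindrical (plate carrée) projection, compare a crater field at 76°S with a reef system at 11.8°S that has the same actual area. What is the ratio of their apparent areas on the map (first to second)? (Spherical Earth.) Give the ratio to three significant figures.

4.05

Plate carrée maps x = Rλ, y = Rφ. The meridian scale is h = 1 and the parallel scale is k = 1/cos φ = sec φ.
Areal scale at 76°: h·k = 1.000 × 4.134 = 4.134.
Areal scale at 11.8°: h·k = 1.000 × 1.022 = 1.022.
Ratio = 4.134/1.022 ≈ 4.05.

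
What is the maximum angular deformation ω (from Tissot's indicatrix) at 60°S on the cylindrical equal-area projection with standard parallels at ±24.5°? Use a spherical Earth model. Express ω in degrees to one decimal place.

A cylindrical equal-area projection with standard parallel φ₀ has meridian scale h = cos φ / cos φ₀ and parallel scale k = cos φ₀ / cos φ (so areas are preserved, h·k = 1).
At 60°: h = 0.5495, k = 1.820; principal scales a = 1.820, b = 0.5495.
sin(ω/2) = (a − b)/(a + b) = 1.270/2.369 = 0.5362, so ω = 2 arcsin(0.5362) ≈ 64.8°.

64.8°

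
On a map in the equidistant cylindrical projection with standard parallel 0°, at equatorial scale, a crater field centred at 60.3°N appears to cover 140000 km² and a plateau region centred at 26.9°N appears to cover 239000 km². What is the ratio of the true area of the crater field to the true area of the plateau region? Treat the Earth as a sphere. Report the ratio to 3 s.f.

On the plate carrée, areal scale = h·k = 1 × sec φ, so true area = apparent × cos φ.
True area of crater field: 140000 × cos(60.3°) = 140000 × 0.4955 = 69360 km².
True area of plateau region: 239000 × cos(26.9°) = 239000 × 0.8918 = 213100 km².
Ratio = 69360 / 213100 ≈ 0.325.

0.325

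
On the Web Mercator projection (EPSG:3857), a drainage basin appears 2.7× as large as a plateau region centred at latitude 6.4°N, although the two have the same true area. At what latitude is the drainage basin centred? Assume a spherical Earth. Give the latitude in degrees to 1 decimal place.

Mercator areal scale is sec²φ, so apparent-area ratio = sec²φ₁ / sec²φ₂ = cos²φ₂ / cos²φ₁.
cos²φ₂ / cos²φ₁ = 2.7  ⇒  cos φ₁ = cos 6.4° / √2.7 = 0.9938/1.643 = 0.6048.
φ₁ = arccos(0.6048) ≈ 52.8°.

52.8°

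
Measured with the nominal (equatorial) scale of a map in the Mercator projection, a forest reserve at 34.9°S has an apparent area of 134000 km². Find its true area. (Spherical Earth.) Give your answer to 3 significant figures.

90100 km²

The Mercator projection is conformal; its linear scale factor is the same in every direction and equals sec φ = 1/cos φ.
Areal scale = k² = sec²φ = 1/cos²(34.9°) = 1/0.8202² = 1.487.
True area = apparent / (areal scale) = 134000 / 1.487 ≈ 90100 km².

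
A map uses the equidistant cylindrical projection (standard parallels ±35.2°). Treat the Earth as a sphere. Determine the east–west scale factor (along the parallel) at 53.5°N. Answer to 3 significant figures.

With standard parallel φ₀ = 35.2°, the equirectangular projection gives x = Rλ cos φ₀, y = Rφ, so h = 1 and k = cos 35.2° / cos φ.
k = cos 35.2° / cos 53.5° = 0.8171/0.5948 = 1.374.

1.37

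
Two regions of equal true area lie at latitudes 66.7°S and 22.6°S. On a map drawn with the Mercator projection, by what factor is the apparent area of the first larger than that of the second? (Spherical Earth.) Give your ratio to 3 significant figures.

Mercator is conformal with k = sec φ, so areal scale = k² = sec²φ.
At 66.7°: sec²(66.7°) = 1/0.3955² = 6.392.
At 22.6°: sec²(22.6°) = 1/0.9232² = 1.173.
Ratio = 6.392/1.173 = cos²(22.6°)/cos²(66.7°) ≈ 5.45.

5.45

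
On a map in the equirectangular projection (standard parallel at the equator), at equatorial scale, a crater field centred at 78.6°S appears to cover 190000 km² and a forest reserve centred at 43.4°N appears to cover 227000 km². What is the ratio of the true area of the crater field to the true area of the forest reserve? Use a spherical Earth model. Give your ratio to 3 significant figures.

On the plate carrée, areal scale = h·k = 1 × sec φ, so true area = apparent × cos φ.
True area of crater field: 190000 × cos(78.6°) = 190000 × 0.1977 = 37550 km².
True area of forest reserve: 227000 × cos(43.4°) = 227000 × 0.7266 = 164900 km².
Ratio = 37550 / 164900 ≈ 0.228.

0.228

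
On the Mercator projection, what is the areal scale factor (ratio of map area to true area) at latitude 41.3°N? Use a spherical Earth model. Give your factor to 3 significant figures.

Mercator is conformal, so the point scale is isotropic: h = k = sec φ = 1/cos φ.
Areal scale = k² = sec²φ = 1/cos²(41.3°) = 1/0.7513² = 1.772.

1.77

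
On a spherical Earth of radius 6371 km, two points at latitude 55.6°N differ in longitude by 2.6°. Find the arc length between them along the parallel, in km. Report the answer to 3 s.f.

Arc length along a parallel = R cos φ · Δλ (with Δλ in radians).
= 6371 × cos 55.6° × (2.6° × π/180) = 6371 × 0.5650 × 0.04538 ≈ 163 km.

163 km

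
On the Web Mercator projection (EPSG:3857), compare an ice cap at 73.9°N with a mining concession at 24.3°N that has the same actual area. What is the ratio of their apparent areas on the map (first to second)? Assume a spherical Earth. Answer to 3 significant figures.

On Mercator, area is exaggerated by sec²φ = 1/cos²φ.
At 73.9°: sec²(73.9°) = 1/0.2773² = 13.00.
At 24.3°: sec²(24.3°) = 1/0.9114² = 1.204.
Ratio = 13.00/1.204 = cos²(24.3°)/cos²(73.9°) ≈ 10.8.

10.8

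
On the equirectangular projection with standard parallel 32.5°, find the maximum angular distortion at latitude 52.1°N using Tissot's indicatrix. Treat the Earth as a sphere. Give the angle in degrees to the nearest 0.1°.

18.1°

With standard parallel φ₀ = 32.5°, the equirectangular projection gives x = Rλ cos φ₀, y = Rφ, so h = 1 and k = cos 32.5° / cos φ.
At 52.1°: h = 1.000, k = 1.373; principal scales a = 1.373, b = 1.000.
sin(ω/2) = (a − b)/(a + b) = 0.3730/2.373 = 0.1572, so ω = 2 arcsin(0.1572) ≈ 18.1°.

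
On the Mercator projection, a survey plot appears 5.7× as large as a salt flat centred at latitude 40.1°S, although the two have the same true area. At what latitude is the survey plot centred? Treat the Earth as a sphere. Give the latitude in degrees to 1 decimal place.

Mercator areal scale is sec²φ, so apparent-area ratio = sec²φ₁ / sec²φ₂ = cos²φ₂ / cos²φ₁.
cos²φ₂ / cos²φ₁ = 5.7  ⇒  cos φ₁ = cos 40.1° / √5.7 = 0.7649/2.387 = 0.3204.
φ₁ = arccos(0.3204) ≈ 71.3°.

71.3°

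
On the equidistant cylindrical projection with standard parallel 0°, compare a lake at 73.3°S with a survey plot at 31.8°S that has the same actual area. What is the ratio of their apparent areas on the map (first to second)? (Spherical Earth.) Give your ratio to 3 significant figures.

For the equirectangular projection with φ₀ = 0 (plate carrée), h = 1 along meridians and k = sec φ along parallels.
Areal scale at 73.3°: h·k = 1.000 × 3.480 = 3.480.
Areal scale at 31.8°: h·k = 1.000 × 1.177 = 1.177.
Ratio = 3.480/1.177 ≈ 2.96.

2.96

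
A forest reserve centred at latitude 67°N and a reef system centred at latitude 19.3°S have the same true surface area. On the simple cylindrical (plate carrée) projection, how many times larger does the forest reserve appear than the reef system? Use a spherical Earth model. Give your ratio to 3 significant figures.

In the plate carrée (x = Rλ, y = Rφ), meridians are true-scale (h = 1) and parallels are stretched by k = sec φ.
Areal scale at 67°: h·k = 1.000 × 2.559 = 2.559.
Areal scale at 19.3°: h·k = 1.000 × 1.060 = 1.060.
Ratio = 2.559/1.060 ≈ 2.42.

2.42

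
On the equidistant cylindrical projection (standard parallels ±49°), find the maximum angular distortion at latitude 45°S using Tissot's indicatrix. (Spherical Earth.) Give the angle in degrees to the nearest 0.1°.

4.3°

With standard parallel φ₀ = 49°, the equirectangular projection gives x = Rλ cos φ₀, y = Rφ, so h = 1 and k = cos 49° / cos φ.
At 45°: h = 1.000, k = 0.9278; principal scales a = 1.000, b = 0.9278.
sin(ω/2) = (a − b)/(a + b) = 0.07219/1.928 = 0.03745, so ω = 2 arcsin(0.03745) ≈ 4.3°.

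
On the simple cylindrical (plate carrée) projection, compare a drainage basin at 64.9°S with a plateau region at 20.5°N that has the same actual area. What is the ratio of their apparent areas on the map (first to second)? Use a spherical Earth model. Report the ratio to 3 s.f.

Plate carrée maps x = Rλ, y = Rφ. The meridian scale is h = 1 and the parallel scale is k = 1/cos φ = sec φ.
Areal scale at 64.9°: h·k = 1.000 × 2.357 = 2.357.
Areal scale at 20.5°: h·k = 1.000 × 1.068 = 1.068.
Ratio = 2.357/1.068 ≈ 2.21.

2.21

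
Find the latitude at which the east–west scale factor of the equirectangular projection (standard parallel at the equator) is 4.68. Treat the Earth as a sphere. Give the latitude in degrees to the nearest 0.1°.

Plate carrée: h = 1, k = sec φ along parallels.
sec φ = 4.68  ⇒  cos φ = 0.2137  ⇒  φ ≈ 77.7°.

77.7°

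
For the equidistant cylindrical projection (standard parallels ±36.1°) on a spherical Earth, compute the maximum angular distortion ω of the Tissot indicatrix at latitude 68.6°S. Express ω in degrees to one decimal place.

In the equirectangular projection with standard parallel φ₀ = 36.1° (x = Rλ cos φ₀, y = Rφ), meridians are true-scale (h = 1) and the parallel scale is k = cos φ₀ / cos φ.
At 68.6°: h = 1.000, k = 2.214; principal scales a = 2.214, b = 1.000.
sin(ω/2) = (a − b)/(a + b) = 1.214/3.214 = 0.3778, so ω = 2 arcsin(0.3778) ≈ 44.4°.

44.4°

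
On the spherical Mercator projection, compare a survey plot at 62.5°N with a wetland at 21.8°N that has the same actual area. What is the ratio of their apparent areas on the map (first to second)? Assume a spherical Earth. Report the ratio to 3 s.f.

4.04

On Mercator, area is exaggerated by sec²φ = 1/cos²φ.
At 62.5°: sec²(62.5°) = 1/0.4617² = 4.690.
At 21.8°: sec²(21.8°) = 1/0.9285² = 1.160.
Ratio = 4.690/1.160 = cos²(21.8°)/cos²(62.5°) ≈ 4.04.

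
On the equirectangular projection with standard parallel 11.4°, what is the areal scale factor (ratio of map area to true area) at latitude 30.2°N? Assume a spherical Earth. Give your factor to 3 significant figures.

In the equirectangular projection with standard parallel φ₀ = 11.4° (x = Rλ cos φ₀, y = Rφ), meridians are true-scale (h = 1) and the parallel scale is k = cos φ₀ / cos φ.
Areal scale = h·k = 1 × cos φ₀ / cos φ; at 30.2°, h = 1.000, k = 1.134, so h·k = 1.134.

1.13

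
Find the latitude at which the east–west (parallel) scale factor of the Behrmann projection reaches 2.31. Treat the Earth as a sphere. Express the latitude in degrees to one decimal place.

Behrmann is a cylindrical equal-area projection with standard parallels at ±30°. For cylindrical equal-area with standard parallel φ₀, h = cos φ / cos φ₀ and k = cos φ₀ / cos φ, so h·k = 1.
k = cos φ₀ / cos φ = 2.31  ⇒  cos φ = cos 30° / 2.31 = 0.3749.
φ = arccos(0.3749) ≈ 68.0°.

68.0°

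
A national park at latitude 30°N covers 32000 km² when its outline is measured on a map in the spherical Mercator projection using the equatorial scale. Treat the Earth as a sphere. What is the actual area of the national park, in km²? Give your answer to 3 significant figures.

The Mercator projection is conformal; its linear scale factor is the same in every direction and equals sec φ = 1/cos φ.
Areal scale = k² = sec²φ = 1/cos²(30°) = 1/0.8660² = 1.333.
True area = apparent / (areal scale) = 32000 / 1.333 ≈ 24000 km².

24000 km²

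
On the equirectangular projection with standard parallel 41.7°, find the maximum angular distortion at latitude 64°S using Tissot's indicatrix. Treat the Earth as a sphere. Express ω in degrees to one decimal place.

With standard parallel φ₀ = 41.7°, the equirectangular projection gives x = Rλ cos φ₀, y = Rφ, so h = 1 and k = cos 41.7° / cos φ.
At 64°: h = 1.000, k = 1.703; principal scales a = 1.703, b = 1.000.
sin(ω/2) = (a − b)/(a + b) = 0.7032/2.703 = 0.2601, so ω = 2 arcsin(0.2601) ≈ 30.2°.

30.2°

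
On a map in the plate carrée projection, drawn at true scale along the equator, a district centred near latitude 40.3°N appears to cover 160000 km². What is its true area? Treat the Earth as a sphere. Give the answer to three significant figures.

Plate carrée maps x = Rλ, y = Rφ. The meridian scale is h = 1 and the parallel scale is k = 1/cos φ = sec φ.
Areal scale = h·k = 1 × sec φ; at 40.3°, h = 1.000, k = 1.311, so h·k = 1.311.
True area = apparent / (areal scale) = 160000 / 1.311 ≈ 122000 km².

122000 km²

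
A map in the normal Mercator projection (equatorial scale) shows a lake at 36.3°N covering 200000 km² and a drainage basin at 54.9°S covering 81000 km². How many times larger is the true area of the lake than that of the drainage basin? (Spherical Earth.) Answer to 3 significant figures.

Since Mercator area scale is 1/cos²φ, the true area equals the apparent area multiplied by cos²φ.
True area of lake: 200000 × cos²(36.3°) = 200000 × 0.6495 = 129900 km².
True area of drainage basin: 81000 × cos²(54.9°) = 81000 × 0.3306 = 26780 km².
Ratio = 129900 / 26780 ≈ 4.85.

4.85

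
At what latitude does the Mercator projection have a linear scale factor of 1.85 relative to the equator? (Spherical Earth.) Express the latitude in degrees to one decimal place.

Mercator scale is k = sec φ = 1/cos φ.
1/cos φ = 1.85  ⇒  cos φ = 0.5405  ⇒  φ = arccos(0.5405) ≈ 57.3°.

57.3°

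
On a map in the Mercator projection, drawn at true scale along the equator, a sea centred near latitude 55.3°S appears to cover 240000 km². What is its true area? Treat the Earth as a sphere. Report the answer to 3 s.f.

77800 km²

For Mercator, h = k = sec φ (a conformal cylindrical projection has a single point scale, 1/cos φ).
Areal scale = k² = sec²φ = 1/cos²(55.3°) = 1/0.5693² = 3.086.
True area = apparent / (areal scale) = 240000 / 3.086 ≈ 77800 km².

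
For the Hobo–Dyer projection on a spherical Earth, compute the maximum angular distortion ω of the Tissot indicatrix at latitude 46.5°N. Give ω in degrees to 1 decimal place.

16.2°

Hobo–Dyer is a cylindrical equal-area projection with standard parallels at ±37.5°. A cylindrical equal-area projection with standard parallel φ₀ has meridian scale h = cos φ / cos φ₀ and parallel scale k = cos φ₀ / cos φ (so areas are preserved, h·k = 1).
At 46.5°: h = 0.8677, k = 1.153; principal scales a = 1.153, b = 0.8677.
sin(ω/2) = (a − b)/(a + b) = 0.2849/2.020 = 0.1410, so ω = 2 arcsin(0.1410) ≈ 16.2°.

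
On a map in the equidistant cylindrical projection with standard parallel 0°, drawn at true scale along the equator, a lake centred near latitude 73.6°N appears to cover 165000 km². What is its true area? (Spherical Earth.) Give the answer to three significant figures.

For the equirectangular projection with φ₀ = 0 (plate carrée), h = 1 along meridians and k = sec φ along parallels.
Areal scale = h·k = 1 × sec φ; at 73.6°, h = 1.000, k = 3.542, so h·k = 3.542.
True area = apparent / (areal scale) = 165000 / 3.542 ≈ 46600 km².

46600 km²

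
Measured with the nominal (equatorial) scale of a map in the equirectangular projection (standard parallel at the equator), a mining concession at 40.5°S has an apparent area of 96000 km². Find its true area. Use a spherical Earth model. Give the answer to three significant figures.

For the equirectangular projection with φ₀ = 0 (plate carrée), h = 1 along meridians and k = sec φ along parallels.
Areal scale = h·k = 1 × sec φ; at 40.5°, h = 1.000, k = 1.315, so h·k = 1.315.
True area = apparent / (areal scale) = 96000 / 1.315 ≈ 73000 km².

73000 km²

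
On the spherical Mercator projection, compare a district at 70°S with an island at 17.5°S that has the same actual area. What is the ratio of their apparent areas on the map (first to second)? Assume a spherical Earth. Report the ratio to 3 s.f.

7.78

Mercator areal scale is sec²φ.
At 70°: sec²(70°) = 1/0.3420² = 8.549.
At 17.5°: sec²(17.5°) = 1/0.9537² = 1.099.
Ratio = 8.549/1.099 = cos²(17.5°)/cos²(70°) ≈ 7.78.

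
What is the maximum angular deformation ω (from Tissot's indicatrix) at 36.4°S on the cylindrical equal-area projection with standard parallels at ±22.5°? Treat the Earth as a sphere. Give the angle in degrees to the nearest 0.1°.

15.7°

For cylindrical equal-area with standard parallel φ₀, h = cos φ / cos φ₀ and k = cos φ₀ / cos φ, so h·k = 1.
At 36.4°: h = 0.8712, k = 1.148; principal scales a = 1.148, b = 0.8712.
sin(ω/2) = (a − b)/(a + b) = 0.2766/2.019 = 0.1370, so ω = 2 arcsin(0.1370) ≈ 15.7°.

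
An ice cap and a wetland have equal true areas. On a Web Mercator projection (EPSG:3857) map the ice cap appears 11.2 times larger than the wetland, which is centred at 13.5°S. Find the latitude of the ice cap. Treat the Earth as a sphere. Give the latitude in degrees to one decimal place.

On Mercator, (apparent₁)/(apparent₂) = sec²φ₁ / sec²φ₂ when true areas are equal.
cos²φ₂ / cos²φ₁ = 11.2  ⇒  cos φ₁ = cos 13.5° / √11.2 = 0.9724/3.347 = 0.2906.
φ₁ = arccos(0.2906) ≈ 73.1°.

73.1°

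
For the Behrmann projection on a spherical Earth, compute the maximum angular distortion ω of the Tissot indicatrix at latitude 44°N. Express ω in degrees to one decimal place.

21.1°

Behrmann is a cylindrical equal-area projection with standard parallels at ±30°. For cylindrical equal-area with standard parallel φ₀, h = cos φ / cos φ₀ and k = cos φ₀ / cos φ, so h·k = 1.
At 44°: h = 0.8306, k = 1.204; principal scales a = 1.204, b = 0.8306.
sin(ω/2) = (a − b)/(a + b) = 0.3733/2.035 = 0.1835, so ω = 2 arcsin(0.1835) ≈ 21.1°.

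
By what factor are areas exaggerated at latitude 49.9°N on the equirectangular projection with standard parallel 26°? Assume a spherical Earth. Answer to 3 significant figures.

1.40

The equidistant cylindrical projection with φ₀ = 26° has h = 1 (meridians true) and k = cos φ₀ / cos φ along parallels.
Areal scale = h·k = 1 × cos φ₀ / cos φ; at 49.9°, h = 1.000, k = 1.395, so h·k = 1.395.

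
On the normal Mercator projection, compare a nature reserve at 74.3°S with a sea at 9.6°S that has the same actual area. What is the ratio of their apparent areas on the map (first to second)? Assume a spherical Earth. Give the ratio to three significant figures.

13.3

Mercator is conformal with k = sec φ, so areal scale = k² = sec²φ.
At 74.3°: sec²(74.3°) = 1/0.2706² = 13.66.
At 9.6°: sec²(9.6°) = 1/0.9860² = 1.029.
Ratio = 13.66/1.029 = cos²(9.6°)/cos²(74.3°) ≈ 13.3.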